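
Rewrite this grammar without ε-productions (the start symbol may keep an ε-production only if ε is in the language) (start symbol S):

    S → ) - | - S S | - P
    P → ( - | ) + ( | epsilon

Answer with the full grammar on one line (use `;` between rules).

S → ) - | - S S | - P | -; P → ( - | ) + (

The nullable symbols are {P}.
ε ∉ L(G), so no ε-production is kept.
Expand every rule over subsets of its nullable positions: S → - P gives - P | -.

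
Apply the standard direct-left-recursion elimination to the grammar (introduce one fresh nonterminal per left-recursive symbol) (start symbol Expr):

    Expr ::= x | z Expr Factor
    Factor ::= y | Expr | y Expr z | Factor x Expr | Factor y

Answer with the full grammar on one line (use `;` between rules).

Expr ::= x | z Expr Factor; Factor ::= y Factor1 | Expr Factor1 | y Expr z Factor1; Factor1 ::= x Expr Factor1 | y Factor1 | ε

Factor is directly left-recursive.
For Factor: α = {x Expr, y}, β = {y, Expr, y Expr z}. Rewrite as Factor → β Factor1 and Factor1 → α Factor1 | ε.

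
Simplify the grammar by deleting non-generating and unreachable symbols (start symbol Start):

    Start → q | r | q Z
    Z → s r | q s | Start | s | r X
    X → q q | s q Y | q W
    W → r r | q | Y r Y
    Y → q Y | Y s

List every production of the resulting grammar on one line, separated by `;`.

Start → q | r | q Z; Z → s r | q s | Start | s | r X; X → q q | q W; W → r r | q

Generating nonterminals: {Start, W, X, Z}.
Reachable from Start after that: {Start, W, X, Z}.
Removed useless symbols: {Y} and every production mentioning them.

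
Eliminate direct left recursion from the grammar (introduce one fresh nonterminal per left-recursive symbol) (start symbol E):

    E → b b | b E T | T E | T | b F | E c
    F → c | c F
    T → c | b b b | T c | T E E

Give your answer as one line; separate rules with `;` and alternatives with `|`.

Directly left-recursive nonterminals: E, T.
For E: α = {c}, β = {b b, b E T, T E, T, b F}. Rewrite as E → β E' and E' → α E' | ε.
For T: α = {c, E E}, β = {c, b b b}. Rewrite as T → β T' and T' → α T' | ε.

E → b b E' | b E T E' | T E E' | T E' | b F E'; F → c | c F; T → c T' | b b b T'; E' → c E' | eps; T' → c T' | E E T' | eps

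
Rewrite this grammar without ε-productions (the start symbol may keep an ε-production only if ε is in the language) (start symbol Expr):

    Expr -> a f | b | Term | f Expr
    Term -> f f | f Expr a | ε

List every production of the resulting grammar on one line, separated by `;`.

Expr -> a f | b | Term | f Expr | f | ε; Term -> f f | f Expr a | f a

Nullable nonterminals: {Expr, Term}.
ε ∈ L(G) since Expr is nullable, so keep Expr → ε.
For each production, add variants omitting each subset of nullable occurrences: Expr → f Expr gives f Expr | f. Term → f Expr a gives f Expr a | f a.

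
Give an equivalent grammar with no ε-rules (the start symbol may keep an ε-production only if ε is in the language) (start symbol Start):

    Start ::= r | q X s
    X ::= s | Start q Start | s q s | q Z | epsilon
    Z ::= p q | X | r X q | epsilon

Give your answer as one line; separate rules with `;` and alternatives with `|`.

Start ::= r | q X s | q s; X ::= s | Start q Start | s q s | q Z | q; Z ::= p q | X | r X q | r q

The nullable symbols are {X, Z}.
ε ∉ L(G), so no ε-production is kept.
Add the nullable-subset variants: Start → q X s gives q X s | q s. X → q Z gives q Z | q. Z → r X q gives r X q | r q.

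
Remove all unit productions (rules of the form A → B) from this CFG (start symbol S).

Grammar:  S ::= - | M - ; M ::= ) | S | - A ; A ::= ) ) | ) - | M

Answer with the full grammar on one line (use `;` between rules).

Unit pairs: A ⇒* {M, S}; M ⇒* {S}.
For every A with A ⇒* B via unit rules, add B's non-unit alternatives to A; then delete every rule of the form X → Y.

S ::= - | M -; M ::= - | M - | ) | - A; A ::= - | M - | ) ) | ) - | ) | - A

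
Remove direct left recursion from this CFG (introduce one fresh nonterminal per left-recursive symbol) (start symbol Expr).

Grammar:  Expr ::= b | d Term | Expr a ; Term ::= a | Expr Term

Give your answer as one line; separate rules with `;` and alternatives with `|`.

Left recursion appears on Expr.
For Expr: α = {a}, β = {b, d Term}. Rewrite as Expr → β Expr1 and Expr1 → α Expr1 | ε.

Expr ::= b Expr1 | d Term Expr1; Term ::= a | Expr Term; Expr1 ::= a Expr1 | eps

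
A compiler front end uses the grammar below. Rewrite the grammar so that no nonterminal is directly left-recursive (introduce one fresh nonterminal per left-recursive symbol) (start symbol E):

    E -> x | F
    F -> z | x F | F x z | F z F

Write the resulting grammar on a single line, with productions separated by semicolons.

E -> x | F; F -> z F' | x F F'; F' -> x z F' | z F F' | ε

F is directly left-recursive.
For F: α = {x z, z F}, β = {z, x F}. Rewrite as F → β F' and F' → α F' | ε.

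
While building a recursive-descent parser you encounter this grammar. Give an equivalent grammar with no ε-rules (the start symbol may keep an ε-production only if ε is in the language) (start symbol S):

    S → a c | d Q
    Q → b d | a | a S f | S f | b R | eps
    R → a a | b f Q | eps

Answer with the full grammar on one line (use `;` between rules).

Nullable nonterminals: {Q, R}.
ε ∉ L(G), so no ε-production is kept.
Expand every rule over subsets of its nullable positions: S → d Q gives d Q | d. Q → b R gives b R | b. R → b f Q gives b f Q | b f.

S → a c | d Q | d; Q → b d | a | a S f | S f | b R | b; R → a a | b f Q | b f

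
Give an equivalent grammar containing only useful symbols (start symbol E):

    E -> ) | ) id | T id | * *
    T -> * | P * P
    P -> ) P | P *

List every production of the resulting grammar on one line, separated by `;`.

Generating nonterminals: {E, T}.
Reachable from E after that: {E, T}.
Removed useless symbols: {P} and every production mentioning them.

E -> ) | ) id | T id | * *; T -> *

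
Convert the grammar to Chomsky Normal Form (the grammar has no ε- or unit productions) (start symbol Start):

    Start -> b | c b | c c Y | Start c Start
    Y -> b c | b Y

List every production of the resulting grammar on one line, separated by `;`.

Introduce a nonterminal for each terminal appearing in a rule of length ≥ 2: X1 → c, X2 → b.
Binarize each right-hand side of length ≥ 3 by chaining fresh nonterminals (Y1, Y2, …): affected rules were Start → X1 X1 Y; Start → Start X1 Start.

Start -> b | X1 X2 | X1 Y1 | Start Y2; Y -> X2 X1 | X2 Y; X1 -> c; X2 -> b; Y1 -> X1 Y; Y2 -> X1 Start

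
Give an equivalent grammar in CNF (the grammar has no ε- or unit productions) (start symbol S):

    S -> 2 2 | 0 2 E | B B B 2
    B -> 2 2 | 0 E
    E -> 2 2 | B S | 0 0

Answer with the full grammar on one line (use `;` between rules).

S -> X1 X1 | X2 Y1 | B Y2; B -> X1 X1 | X2 E; E -> X1 X1 | B S | X2 X2; X1 -> 2; X2 -> 0; Y1 -> X1 E; Y2 -> B Y3; Y3 -> B X1

Introduce a nonterminal for each terminal appearing in a rule of length ≥ 2: X1 → 2, X2 → 0.
Binarize each right-hand side of length ≥ 3 by chaining fresh nonterminals (Y1, Y2, …): affected rules were S → X2 X1 E; S → B B B X1.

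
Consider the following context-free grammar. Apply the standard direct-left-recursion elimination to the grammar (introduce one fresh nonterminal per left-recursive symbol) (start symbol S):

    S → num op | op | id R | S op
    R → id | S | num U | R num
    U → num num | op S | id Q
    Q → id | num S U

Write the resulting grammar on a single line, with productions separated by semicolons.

Directly left-recursive nonterminals: S, R.
For S: α = {op}, β = {num op, op, id R}. Rewrite as S → β S' and S' → α S' | ε.
For R: α = {num}, β = {id, S, num U}. Rewrite as R → β R' and R' → α R' | ε.

S → num op S' | op S' | id R S'; R → id R' | S R' | num U R'; U → num num | op S | id Q; Q → id | num S U; S' → op S' | ε; R' → num R' | ε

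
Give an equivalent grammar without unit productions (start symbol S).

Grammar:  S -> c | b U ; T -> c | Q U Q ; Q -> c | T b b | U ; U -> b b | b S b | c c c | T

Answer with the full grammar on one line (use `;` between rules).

S -> c | b U; T -> c | Q U Q; Q -> b b | b S b | c c c | c | T b b | Q U Q; U -> b b | b S b | c c c | c | Q U Q

Unit pairs: Q ⇒* {T, U}; U ⇒* {T}.
Replace each nonterminal's rules with the union of the non-unit rules of every nonterminal it unit-derives.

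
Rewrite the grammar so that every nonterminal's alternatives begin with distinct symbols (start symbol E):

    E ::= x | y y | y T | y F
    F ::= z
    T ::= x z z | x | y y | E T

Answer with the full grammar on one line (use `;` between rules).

E has alternatives sharing prefix 'y': factor to E → y E' with E' → y | T | F.
T has alternatives sharing prefix 'x': factor to T → x T' with T' → z z | ε.

E ::= x | y E'; F ::= z; T ::= y y | E T | x T'; E' ::= y | T | F; T' ::= z z | epsilon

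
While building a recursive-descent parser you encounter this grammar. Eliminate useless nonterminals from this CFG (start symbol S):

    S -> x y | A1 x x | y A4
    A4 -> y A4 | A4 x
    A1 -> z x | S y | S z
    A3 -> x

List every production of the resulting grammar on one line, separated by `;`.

S -> x y | A1 x x; A1 -> z x | S y | S z

Generating nonterminals: {A1, A3, S}.
Reachable from S after that: {A1, S}.
Removed useless symbols: {A3, A4} and every production mentioning them.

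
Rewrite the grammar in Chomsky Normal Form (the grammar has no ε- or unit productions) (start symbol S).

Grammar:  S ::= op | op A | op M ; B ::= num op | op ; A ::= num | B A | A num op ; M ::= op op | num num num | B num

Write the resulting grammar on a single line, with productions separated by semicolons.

Introduce a nonterminal for each terminal appearing in a rule of length ≥ 2: X1 → op, X2 → num.
Binarize each right-hand side of length ≥ 3 by chaining fresh nonterminals (Y1, Y2, …): affected rules were A → A X2 X1; M → X2 X2 X2.

S ::= op | X1 A | X1 M; B ::= X2 X1 | op; A ::= num | B A | A Y1; M ::= X1 X1 | X2 Y2 | B X2; X1 ::= op; X2 ::= num; Y1 ::= X2 X1; Y2 ::= X2 X2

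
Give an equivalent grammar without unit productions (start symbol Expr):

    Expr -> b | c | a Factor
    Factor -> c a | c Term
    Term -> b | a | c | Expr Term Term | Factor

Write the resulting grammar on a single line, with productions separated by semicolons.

Expr -> b | c | a Factor; Factor -> c a | c Term; Term -> b | a | c | Expr Term Term | c a | c Term

Unit pairs: Term ⇒* {Factor}.
For every A with A ⇒* B via unit rules, add B's non-unit alternatives to A; then delete every rule of the form X → Y.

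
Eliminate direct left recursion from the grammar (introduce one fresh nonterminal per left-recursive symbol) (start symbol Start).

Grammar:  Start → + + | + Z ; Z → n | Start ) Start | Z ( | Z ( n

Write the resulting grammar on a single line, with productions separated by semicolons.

Z is directly left-recursive.
For Z: α = {(, ( n}, β = {n, Start ) Start}. Rewrite as Z → β Z1 and Z1 → α Z1 | ε.

Start → + + | + Z; Z → n Z1 | Start ) Start Z1; Z1 → ( Z1 | ( n Z1 | ε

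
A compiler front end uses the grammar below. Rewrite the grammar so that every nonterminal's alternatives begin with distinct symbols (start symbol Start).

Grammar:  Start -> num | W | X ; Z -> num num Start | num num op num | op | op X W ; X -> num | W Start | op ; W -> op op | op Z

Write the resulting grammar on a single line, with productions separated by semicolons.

Z has alternatives sharing prefix 'num num': factor to Z → num num Z1 with Z1 → Start | op num.
Z has alternatives sharing prefix 'op': factor to Z → op Z2 with Z2 → ε | X W.
W has alternatives sharing prefix 'op': factor to W → op W1 with W1 → op | Z.

Start -> num | W | X; Z -> num num Z1 | op Z2; X -> num | W Start | op; W -> op W1; Z1 -> Start | op num; Z2 -> epsilon | X W; W1 -> op | Z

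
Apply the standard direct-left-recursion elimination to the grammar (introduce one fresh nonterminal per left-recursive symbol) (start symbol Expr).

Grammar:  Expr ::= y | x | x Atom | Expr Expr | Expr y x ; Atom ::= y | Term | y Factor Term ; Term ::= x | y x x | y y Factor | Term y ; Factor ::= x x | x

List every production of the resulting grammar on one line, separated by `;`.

Expr ::= y Expr1 | x Expr1 | x Atom Expr1; Atom ::= y | Term | y Factor Term; Term ::= x Term1 | y x x Term1 | y y Factor Term1; Factor ::= x x | x; Expr1 ::= Expr Expr1 | y x Expr1 | ε; Term1 ::= y Term1 | ε

Directly left-recursive nonterminals: Expr, Term.
For Expr: α = {Expr, y x}, β = {y, x, x Atom}. Rewrite as Expr → β Expr1 and Expr1 → α Expr1 | ε.
For Term: α = {y}, β = {x, y x x, y y Factor}. Rewrite as Term → β Term1 and Term1 → α Term1 | ε.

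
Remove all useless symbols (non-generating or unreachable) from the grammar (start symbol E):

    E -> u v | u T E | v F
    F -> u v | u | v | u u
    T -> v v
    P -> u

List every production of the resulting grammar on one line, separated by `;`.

Generating nonterminals: {E, F, P, T}.
Reachable from E after that: {E, F, T}.
Removed useless symbols: {P} and every production mentioning them.

E -> u v | u T E | v F; F -> u v | u | v | u u; T -> v v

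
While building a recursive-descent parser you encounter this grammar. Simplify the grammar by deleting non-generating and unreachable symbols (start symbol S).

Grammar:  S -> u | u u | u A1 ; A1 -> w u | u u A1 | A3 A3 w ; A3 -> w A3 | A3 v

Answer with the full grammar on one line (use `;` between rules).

S -> u | u u | u A1; A1 -> w u | u u A1

Generating nonterminals: {A1, S}.
Reachable from S after that: {A1, S}.
Removed useless symbols: {A3} and every production mentioning them.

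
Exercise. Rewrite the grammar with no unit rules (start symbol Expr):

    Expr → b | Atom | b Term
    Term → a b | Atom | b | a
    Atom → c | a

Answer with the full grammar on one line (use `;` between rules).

Expr → c | a | b | b Term; Term → a b | b | a | c; Atom → c | a

Unit pairs: Expr ⇒* {Atom}; Term ⇒* {Atom}.
For every A with A ⇒* B via unit rules, add B's non-unit alternatives to A; then delete every rule of the form X → Y.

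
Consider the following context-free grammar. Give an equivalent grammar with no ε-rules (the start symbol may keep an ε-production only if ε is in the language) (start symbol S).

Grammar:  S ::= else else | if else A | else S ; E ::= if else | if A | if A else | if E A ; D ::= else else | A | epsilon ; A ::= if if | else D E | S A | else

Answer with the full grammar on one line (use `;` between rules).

S ::= else else | if else A | else S; E ::= if else | if A | if A else | if E A; D ::= else else | A; A ::= if if | else D E | else E | S A | else

The nullable symbols are {D}.
ε ∉ L(G), so no ε-production is kept.
For each production, add variants omitting each subset of nullable occurrences: A → else D E gives else D E | else E.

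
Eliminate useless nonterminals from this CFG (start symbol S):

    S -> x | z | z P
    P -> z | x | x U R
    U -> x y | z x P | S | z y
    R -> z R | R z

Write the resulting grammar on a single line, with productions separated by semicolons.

Generating nonterminals: {P, S, U}.
Reachable from S after that: {P, S}.
Removed useless symbols: {R, U} and every production mentioning them.

S -> x | z | z P; P -> z | x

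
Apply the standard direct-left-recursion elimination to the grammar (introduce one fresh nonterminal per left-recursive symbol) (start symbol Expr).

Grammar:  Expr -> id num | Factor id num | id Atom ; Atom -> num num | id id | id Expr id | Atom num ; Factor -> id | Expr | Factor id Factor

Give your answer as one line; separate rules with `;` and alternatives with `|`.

Expr -> id num | Factor id num | id Atom; Atom -> num num Atom1 | id id Atom1 | id Expr id Atom1; Factor -> id Factor1 | Expr Factor1; Atom1 -> num Atom1 | ε; Factor1 -> id Factor Factor1 | ε

Directly left-recursive nonterminals: Atom, Factor.
For Atom: α = {num}, β = {num num, id id, id Expr id}. Rewrite as Atom → β Atom1 and Atom1 → α Atom1 | ε.
For Factor: α = {id Factor}, β = {id, Expr}. Rewrite as Factor → β Factor1 and Factor1 → α Factor1 | ε.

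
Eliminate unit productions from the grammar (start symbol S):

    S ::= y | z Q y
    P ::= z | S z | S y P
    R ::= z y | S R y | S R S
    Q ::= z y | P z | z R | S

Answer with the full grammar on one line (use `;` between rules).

S ::= y | z Q y; P ::= z | S z | S y P; R ::= z y | S R y | S R S; Q ::= y | z Q y | z y | P z | z R

Unit pairs: Q ⇒* {S}.
Replace each nonterminal's rules with the union of the non-unit rules of every nonterminal it unit-derives.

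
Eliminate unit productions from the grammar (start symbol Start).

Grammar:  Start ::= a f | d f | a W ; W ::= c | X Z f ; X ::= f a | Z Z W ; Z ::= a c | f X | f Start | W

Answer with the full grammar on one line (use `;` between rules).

Start ::= a f | d f | a W; W ::= c | X Z f; X ::= f a | Z Z W; Z ::= a c | f X | f Start | c | X Z f

Unit pairs: Z ⇒* {W}.
Replace each nonterminal's rules with the union of the non-unit rules of every nonterminal it unit-derives.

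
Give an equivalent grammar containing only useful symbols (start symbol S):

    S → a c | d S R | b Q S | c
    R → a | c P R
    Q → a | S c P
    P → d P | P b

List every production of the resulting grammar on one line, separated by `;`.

Generating nonterminals: {Q, R, S}.
Reachable from S after that: {Q, R, S}.
Removed useless symbols: {P} and every production mentioning them.

S → a c | d S R | b Q S | c; R → a; Q → a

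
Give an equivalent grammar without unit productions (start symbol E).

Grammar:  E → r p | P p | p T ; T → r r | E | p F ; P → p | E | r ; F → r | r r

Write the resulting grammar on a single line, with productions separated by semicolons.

Unit pairs: P ⇒* {E}; T ⇒* {E}.
For each unit pair (A, B), copy every non-unit production of B to A, then drop all unit productions.

E → r p | P p | p T; T → r p | P p | p T | r r | p F; P → r p | P p | p T | p | r; F → r | r r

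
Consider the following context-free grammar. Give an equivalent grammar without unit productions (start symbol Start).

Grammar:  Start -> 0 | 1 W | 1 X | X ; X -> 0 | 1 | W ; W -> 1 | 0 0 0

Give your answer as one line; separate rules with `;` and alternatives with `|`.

Start -> 0 | 1 W | 1 X | 1 | 0 0 0; X -> 0 | 1 | 0 0 0; W -> 1 | 0 0 0

Unit pairs: Start ⇒* {W, X}; X ⇒* {W}.
For each unit pair (A, B), copy every non-unit production of B to A, then drop all unit productions.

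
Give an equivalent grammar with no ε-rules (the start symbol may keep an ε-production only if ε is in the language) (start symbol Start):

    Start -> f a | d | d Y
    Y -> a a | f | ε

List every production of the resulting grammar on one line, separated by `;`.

Start -> f a | d | d Y; Y -> a a | f

Nullable nonterminals: {Y}.
ε ∉ L(G), so no ε-production is kept.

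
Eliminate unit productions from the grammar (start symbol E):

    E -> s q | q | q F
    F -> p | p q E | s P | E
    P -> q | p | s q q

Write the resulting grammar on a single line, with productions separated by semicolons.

Unit pairs: F ⇒* {E}.
For every A with A ⇒* B via unit rules, add B's non-unit alternatives to A; then delete every rule of the form X → Y.

E -> s q | q | q F; F -> s q | q | q F | p | p q E | s P; P -> q | p | s q q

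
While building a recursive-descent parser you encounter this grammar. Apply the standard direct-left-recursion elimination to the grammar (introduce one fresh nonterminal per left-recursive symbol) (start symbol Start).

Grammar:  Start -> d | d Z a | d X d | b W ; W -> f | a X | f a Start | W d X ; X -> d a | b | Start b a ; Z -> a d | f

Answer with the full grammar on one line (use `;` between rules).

Directly left-recursive nonterminal: W.
For W: α = {d X}, β = {f, a X, f a Start}. Rewrite as W → β W1 and W1 → α W1 | ε.

Start -> d | d Z a | d X d | b W; W -> f W1 | a X W1 | f a Start W1; X -> d a | b | Start b a; Z -> a d | f; W1 -> d X W1 | ε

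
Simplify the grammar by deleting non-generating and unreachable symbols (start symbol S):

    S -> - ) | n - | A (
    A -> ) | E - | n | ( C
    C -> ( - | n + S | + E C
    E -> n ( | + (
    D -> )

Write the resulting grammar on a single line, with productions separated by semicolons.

S -> - ) | n - | A (; A -> ) | E - | n | ( C; C -> ( - | n + S | + E C; E -> n ( | + (

Generating nonterminals: {A, C, D, E, S}.
Reachable from S after that: {A, C, E, S}.
Removed useless symbols: {D} and every production mentioning them.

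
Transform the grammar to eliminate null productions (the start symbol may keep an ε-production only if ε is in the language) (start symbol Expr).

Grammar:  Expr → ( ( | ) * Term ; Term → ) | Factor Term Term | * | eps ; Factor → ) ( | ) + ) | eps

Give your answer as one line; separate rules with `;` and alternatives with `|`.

Expr → ( ( | ) * Term | ) *; Term → ) | Factor Term Term | Factor Term | Factor | Term Term | *; Factor → ) ( | ) + )

The nullable symbols are {Factor, Term}.
ε ∉ L(G), so no ε-production is kept.
For each production, add variants omitting each subset of nullable occurrences: Expr → ) * Term gives ) * Term | ) *. Term → Factor Term Term gives Factor Term Term | Factor Term | Factor | Term Term.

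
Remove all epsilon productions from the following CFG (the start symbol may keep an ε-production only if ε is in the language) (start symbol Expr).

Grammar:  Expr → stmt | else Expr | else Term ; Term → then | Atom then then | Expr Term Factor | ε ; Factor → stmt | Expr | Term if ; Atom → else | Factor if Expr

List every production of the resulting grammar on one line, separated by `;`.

Expr → stmt | else Expr | else Term | else; Term → then | Atom then then | Expr Term Factor | Expr Factor; Factor → stmt | Expr | Term if | if; Atom → else | Factor if Expr

Nullable set = {Term}.
ε ∉ L(G), so no ε-production is kept.
For each production, add variants omitting each subset of nullable occurrences: Expr → else Term gives else Term | else. Term → Expr Term Factor gives Expr Term Factor | Expr Factor. Factor → Term if gives Term if | if.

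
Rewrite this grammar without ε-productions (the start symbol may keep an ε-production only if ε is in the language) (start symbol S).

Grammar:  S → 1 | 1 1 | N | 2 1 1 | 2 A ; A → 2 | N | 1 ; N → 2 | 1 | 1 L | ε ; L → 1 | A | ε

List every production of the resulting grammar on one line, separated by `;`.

Nullable nonterminals: {A, L, N, S}.
ε ∈ L(G) since S is nullable, so keep S → ε.
For each production, add variants omitting each subset of nullable occurrences: S → 2 A gives 2 A | 2.

S → 1 | 1 1 | N | 2 1 1 | 2 A | 2 | ε; A → 2 | N | 1; N → 2 | 1 | 1 L; L → 1 | A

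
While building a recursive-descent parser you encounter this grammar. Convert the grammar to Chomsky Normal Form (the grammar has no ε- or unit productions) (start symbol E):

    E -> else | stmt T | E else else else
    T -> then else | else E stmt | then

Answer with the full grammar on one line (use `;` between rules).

Introduce a nonterminal for each terminal appearing in a rule of length ≥ 2: X1 → stmt, X2 → else, X3 → then.
Binarize each right-hand side of length ≥ 3 by chaining fresh nonterminals (Y1, Y2, …): affected rules were E → E X2 X2 X2; T → X2 E X1.

E -> else | X1 T | E Y1; T -> X3 X2 | X2 Y3 | then; X1 -> stmt; X2 -> else; X3 -> then; Y1 -> X2 Y2; Y2 -> X2 X2; Y3 -> E X1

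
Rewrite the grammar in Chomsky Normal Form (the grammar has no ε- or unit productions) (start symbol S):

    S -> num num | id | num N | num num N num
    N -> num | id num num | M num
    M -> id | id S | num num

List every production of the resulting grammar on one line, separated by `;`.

Introduce a nonterminal for each terminal appearing in a rule of length ≥ 2: X1 → num, X2 → id.
Binarize each right-hand side of length ≥ 3 by chaining fresh nonterminals (Y1, Y2, …): affected rules were S → X1 X1 N X1; N → X2 X1 X1.

S -> X1 X1 | id | X1 N | X1 Y1; N -> num | X2 Y3 | M X1; M -> id | X2 S | X1 X1; X1 -> num; X2 -> id; Y1 -> X1 Y2; Y2 -> N X1; Y3 -> X1 X1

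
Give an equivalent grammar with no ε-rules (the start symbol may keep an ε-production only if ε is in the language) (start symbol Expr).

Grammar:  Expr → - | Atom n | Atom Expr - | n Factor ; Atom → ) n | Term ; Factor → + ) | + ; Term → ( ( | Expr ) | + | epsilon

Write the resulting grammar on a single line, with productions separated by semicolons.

Expr → - | Atom n | n | Atom Expr - | Expr - | n Factor; Atom → ) n | Term; Factor → + ) | +; Term → ( ( | Expr ) | +

Nullable set = {Atom, Term}.
ε ∉ L(G), so no ε-production is kept.
For each production, add variants omitting each subset of nullable occurrences: Expr → Atom n gives Atom n | n. Expr → Atom Expr - gives Atom Expr - | Expr -.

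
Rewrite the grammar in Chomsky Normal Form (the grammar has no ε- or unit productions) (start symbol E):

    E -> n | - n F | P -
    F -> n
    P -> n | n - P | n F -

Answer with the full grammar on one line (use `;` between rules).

Introduce a nonterminal for each terminal appearing in a rule of length ≥ 2: X1 → -, X2 → n.
Binarize each right-hand side of length ≥ 3 by chaining fresh nonterminals (Y1, Y2, …): affected rules were E → X1 X2 F; P → X2 X1 P; P → X2 F X1.

E -> n | X1 Y1 | P X1; F -> n; P -> n | X2 Y2 | X2 Y3; X1 -> -; X2 -> n; Y1 -> X2 F; Y2 -> X1 P; Y3 -> F X1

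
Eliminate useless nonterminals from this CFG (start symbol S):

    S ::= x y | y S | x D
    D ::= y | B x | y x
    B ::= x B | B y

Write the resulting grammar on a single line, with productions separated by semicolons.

S ::= x y | y S | x D; D ::= y | y x

Generating nonterminals: {D, S}.
Reachable from S after that: {D, S}.
Removed useless symbols: {B} and every production mentioning them.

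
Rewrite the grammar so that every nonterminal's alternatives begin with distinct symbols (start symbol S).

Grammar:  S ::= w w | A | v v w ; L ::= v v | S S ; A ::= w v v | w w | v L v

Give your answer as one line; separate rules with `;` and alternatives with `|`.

S ::= w w | A | v v w; L ::= v v | S S; A ::= v L v | w A'; A' ::= v v | w

A has alternatives sharing prefix 'w': factor to A → w A' with A' → v v | w.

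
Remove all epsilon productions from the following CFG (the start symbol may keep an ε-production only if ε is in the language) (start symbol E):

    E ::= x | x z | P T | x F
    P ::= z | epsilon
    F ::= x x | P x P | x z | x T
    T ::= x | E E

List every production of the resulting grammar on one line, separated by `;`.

Nullable nonterminals: {P}.
ε ∉ L(G), so no ε-production is kept.
Add the nullable-subset variants: E → P T gives P T | T. F → P x P gives P x P | P x | x P | x.

E ::= x | x z | P T | T | x F; P ::= z; F ::= x x | P x P | P x | x P | x | x z | x T; T ::= x | E E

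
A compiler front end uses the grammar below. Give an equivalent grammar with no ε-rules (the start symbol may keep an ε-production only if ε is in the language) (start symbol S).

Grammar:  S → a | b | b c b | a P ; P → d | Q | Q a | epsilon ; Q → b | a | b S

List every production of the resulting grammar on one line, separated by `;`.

Nullable nonterminals: {P}.
ε ∉ L(G), so no ε-production is kept.

S → a | b | b c b | a P; P → d | Q | Q a; Q → b | a | b S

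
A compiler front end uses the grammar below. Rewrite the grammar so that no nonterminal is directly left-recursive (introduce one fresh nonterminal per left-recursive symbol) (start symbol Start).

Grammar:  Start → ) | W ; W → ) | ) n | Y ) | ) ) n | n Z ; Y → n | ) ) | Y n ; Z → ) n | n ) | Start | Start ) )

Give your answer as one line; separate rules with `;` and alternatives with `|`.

Start → ) | W; W → ) | ) n | Y ) | ) ) n | n Z; Y → n Y1 | ) ) Y1; Z → ) n | n ) | Start | Start ) ); Y1 → n Y1 | eps

Left recursion appears on Y.
For Y: α = {n}, β = {n, ) )}. Rewrite as Y → β Y1 and Y1 → α Y1 | ε.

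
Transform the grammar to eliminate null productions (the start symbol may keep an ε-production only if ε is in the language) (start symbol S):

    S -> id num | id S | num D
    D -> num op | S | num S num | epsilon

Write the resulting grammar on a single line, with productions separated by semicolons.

The nullable symbols are {D}.
ε ∉ L(G), so no ε-production is kept.
For each production, add variants omitting each subset of nullable occurrences: S → num D gives num D | num.

S -> id num | id S | num D | num; D -> num op | S | num S num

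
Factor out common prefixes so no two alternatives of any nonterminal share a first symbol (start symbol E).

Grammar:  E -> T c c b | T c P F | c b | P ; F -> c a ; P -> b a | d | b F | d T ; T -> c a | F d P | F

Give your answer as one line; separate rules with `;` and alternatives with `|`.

E has alternatives sharing prefix 'T c': factor to E → T c E' with E' → c b | P F.
P has alternatives sharing prefix 'b': factor to P → b P' with P' → a | F.
P has alternatives sharing prefix 'd': factor to P → d P'' with P'' → ε | T.
T has alternatives sharing prefix 'F': factor to T → F T' with T' → d P | ε.

E -> c b | P | T c E'; F -> c a; P -> b P' | d P''; T -> c a | F T'; E' -> c b | P F; P' -> a | F; P'' -> ε | T; T' -> d P | ε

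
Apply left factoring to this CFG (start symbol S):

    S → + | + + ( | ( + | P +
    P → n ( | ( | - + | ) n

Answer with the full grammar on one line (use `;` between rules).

S → ( + | P + | + S'; P → n ( | ( | - + | ) n; S' → ε | + (

S has alternatives sharing prefix '+': factor to S → + S' with S' → ε | + (.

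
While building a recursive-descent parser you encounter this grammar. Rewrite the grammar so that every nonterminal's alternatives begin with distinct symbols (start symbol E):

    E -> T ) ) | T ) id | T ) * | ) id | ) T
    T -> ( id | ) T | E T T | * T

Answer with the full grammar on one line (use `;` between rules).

E has alternatives sharing prefix 'T )': factor to E → T ) E' with E' → ) | id | *.
E has alternatives sharing prefix ')': factor to E → ) E'' with E'' → id | T.

E -> T ) E' | ) E''; T -> ( id | ) T | E T T | * T; E' -> ) | id | *; E'' -> id | T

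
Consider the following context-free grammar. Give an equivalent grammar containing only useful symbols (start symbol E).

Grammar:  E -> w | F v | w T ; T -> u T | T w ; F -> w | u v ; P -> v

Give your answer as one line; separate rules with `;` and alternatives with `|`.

Generating nonterminals: {E, F, P}.
Reachable from E after that: {E, F}.
Removed useless symbols: {P, T} and every production mentioning them.

E -> w | F v; F -> w | u v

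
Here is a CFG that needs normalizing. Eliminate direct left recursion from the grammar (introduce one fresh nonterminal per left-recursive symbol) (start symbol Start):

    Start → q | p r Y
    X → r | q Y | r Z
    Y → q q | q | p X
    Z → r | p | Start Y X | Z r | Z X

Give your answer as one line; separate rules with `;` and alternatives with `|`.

Start → q | p r Y; X → r | q Y | r Z; Y → q q | q | p X; Z → r Z1 | p Z1 | Start Y X Z1; Z1 → r Z1 | X Z1 | ε

Z is directly left-recursive.
For Z: α = {r, X}, β = {r, p, Start Y X}. Rewrite as Z → β Z1 and Z1 → α Z1 | ε.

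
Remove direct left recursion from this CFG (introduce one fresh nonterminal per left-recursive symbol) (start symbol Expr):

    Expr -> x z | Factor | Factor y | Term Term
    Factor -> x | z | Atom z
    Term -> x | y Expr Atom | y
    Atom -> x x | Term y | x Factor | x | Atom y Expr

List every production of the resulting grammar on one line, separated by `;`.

Atom is directly left-recursive.
For Atom: α = {y Expr}, β = {x x, Term y, x Factor, x}. Rewrite as Atom → β Atom1 and Atom1 → α Atom1 | ε.

Expr -> x z | Factor | Factor y | Term Term; Factor -> x | z | Atom z; Term -> x | y Expr Atom | y; Atom -> x x Atom1 | Term y Atom1 | x Factor Atom1 | x Atom1; Atom1 -> y Expr Atom1 | ε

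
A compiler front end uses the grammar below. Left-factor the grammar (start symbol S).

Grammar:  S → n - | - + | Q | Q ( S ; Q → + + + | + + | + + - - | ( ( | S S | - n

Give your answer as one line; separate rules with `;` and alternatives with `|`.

S → n - | - + | Q S'; Q → ( ( | S S | - n | + + Q'; S' → ε | ( S; Q' → + | ε | - -

S has alternatives sharing prefix 'Q': factor to S → Q S' with S' → ε | ( S.
Q has alternatives sharing prefix '+ +': factor to Q → + + Q' with Q' → + | ε | - -.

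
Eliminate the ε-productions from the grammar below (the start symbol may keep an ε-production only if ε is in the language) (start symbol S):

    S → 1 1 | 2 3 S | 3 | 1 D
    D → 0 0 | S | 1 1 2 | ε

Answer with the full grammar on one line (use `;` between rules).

S → 1 1 | 2 3 S | 3 | 1 D | 1; D → 0 0 | S | 1 1 2

The nullable symbols are {D}.
ε ∉ L(G), so no ε-production is kept.
Add the nullable-subset variants: S → 1 D gives 1 D | 1.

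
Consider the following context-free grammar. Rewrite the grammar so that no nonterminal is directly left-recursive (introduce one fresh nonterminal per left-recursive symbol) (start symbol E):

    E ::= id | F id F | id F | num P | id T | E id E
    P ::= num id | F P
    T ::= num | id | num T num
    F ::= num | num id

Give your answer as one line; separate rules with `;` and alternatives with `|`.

E ::= id E' | F id F E' | id F E' | num P E' | id T E'; P ::= num id | F P; T ::= num | id | num T num; F ::= num | num id; E' ::= id E E' | epsilon

E is directly left-recursive.
For E: α = {id E}, β = {id, F id F, id F, num P, id T}. Rewrite as E → β E' and E' → α E' | ε.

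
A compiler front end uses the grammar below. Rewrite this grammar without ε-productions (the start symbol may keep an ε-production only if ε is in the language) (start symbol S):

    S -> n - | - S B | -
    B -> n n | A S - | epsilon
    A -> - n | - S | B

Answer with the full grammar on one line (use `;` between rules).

S -> n - | - S B | - S | -; B -> n n | A S - | S -; A -> - n | - S | B

The nullable symbols are {A, B}.
ε ∉ L(G), so no ε-production is kept.
Expand every rule over subsets of its nullable positions: S → - S B gives - S B | - S. B → A S - gives A S - | S -.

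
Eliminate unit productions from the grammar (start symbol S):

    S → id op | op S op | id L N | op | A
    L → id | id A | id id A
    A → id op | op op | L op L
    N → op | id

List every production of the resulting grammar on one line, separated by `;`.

S → id op | op S op | id L N | op | op op | L op L; L → id | id A | id id A; A → id op | op op | L op L; N → op | id

Unit pairs: S ⇒* {A}.
Replace each nonterminal's rules with the union of the non-unit rules of every nonterminal it unit-derives.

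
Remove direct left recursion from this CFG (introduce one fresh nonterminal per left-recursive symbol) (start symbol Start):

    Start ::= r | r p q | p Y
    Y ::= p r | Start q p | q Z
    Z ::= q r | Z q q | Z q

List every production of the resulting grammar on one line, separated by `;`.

Z is directly left-recursive.
For Z: α = {q q, q}, β = {q r}. Rewrite as Z → β Z1 and Z1 → α Z1 | ε.

Start ::= r | r p q | p Y; Y ::= p r | Start q p | q Z; Z ::= q r Z1; Z1 ::= q q Z1 | q Z1 | ε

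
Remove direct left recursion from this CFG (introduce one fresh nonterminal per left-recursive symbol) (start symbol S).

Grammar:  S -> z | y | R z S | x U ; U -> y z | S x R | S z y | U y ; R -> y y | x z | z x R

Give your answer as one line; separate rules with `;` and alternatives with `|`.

S -> z | y | R z S | x U; U -> y z U' | S x R U' | S z y U'; R -> y y | x z | z x R; U' -> y U' | ε

U is directly left-recursive.
For U: α = {y}, β = {y z, S x R, S z y}. Rewrite as U → β U' and U' → α U' | ε.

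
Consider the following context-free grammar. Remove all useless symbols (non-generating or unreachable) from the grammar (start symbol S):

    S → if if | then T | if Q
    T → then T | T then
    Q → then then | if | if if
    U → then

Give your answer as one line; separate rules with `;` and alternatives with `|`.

S → if if | if Q; Q → then then | if | if if

Generating nonterminals: {Q, S, U}.
Reachable from S after that: {Q, S}.
Removed useless symbols: {T, U} and every production mentioning them.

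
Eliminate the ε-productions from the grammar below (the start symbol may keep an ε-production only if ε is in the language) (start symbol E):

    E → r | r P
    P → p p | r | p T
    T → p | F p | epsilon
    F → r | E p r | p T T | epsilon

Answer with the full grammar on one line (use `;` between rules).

The nullable symbols are {F, T}.
ε ∉ L(G), so no ε-production is kept.
For each production, add variants omitting each subset of nullable occurrences: P → p T gives p T | p. F → p T T gives p T T | p T | p.

E → r | r P; P → p p | r | p T | p; T → p | F p; F → r | E p r | p T T | p T | p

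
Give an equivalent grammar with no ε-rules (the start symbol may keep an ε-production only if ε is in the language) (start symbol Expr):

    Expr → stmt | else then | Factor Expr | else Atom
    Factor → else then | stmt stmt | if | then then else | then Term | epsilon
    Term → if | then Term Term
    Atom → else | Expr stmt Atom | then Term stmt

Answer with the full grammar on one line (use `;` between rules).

Expr → stmt | else then | Factor Expr | else Atom; Factor → else then | stmt stmt | if | then then else | then Term; Term → if | then Term Term; Atom → else | Expr stmt Atom | then Term stmt

Nullable nonterminals: {Factor}.
ε ∉ L(G), so no ε-production is kept.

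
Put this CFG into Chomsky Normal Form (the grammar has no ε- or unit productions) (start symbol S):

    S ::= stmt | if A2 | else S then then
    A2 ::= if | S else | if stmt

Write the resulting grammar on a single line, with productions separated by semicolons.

Introduce a nonterminal for each terminal appearing in a rule of length ≥ 2: X1 → if, X2 → else, X3 → then, X4 → stmt.
Binarize each right-hand side of length ≥ 3 by chaining fresh nonterminals (Y1, Y2, …): affected rules were S → X2 S X3 X3.

S ::= stmt | X1 A2 | X2 Y1; A2 ::= if | S X2 | X1 X4; X1 ::= if; X2 ::= else; X3 ::= then; X4 ::= stmt; Y1 ::= S Y2; Y2 ::= X3 X3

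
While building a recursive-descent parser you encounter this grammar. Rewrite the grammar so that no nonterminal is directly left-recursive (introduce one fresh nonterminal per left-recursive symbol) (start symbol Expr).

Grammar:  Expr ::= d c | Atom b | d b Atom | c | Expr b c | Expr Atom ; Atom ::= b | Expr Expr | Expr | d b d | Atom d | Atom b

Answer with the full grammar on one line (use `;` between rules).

Expr ::= d c Expr1 | Atom b Expr1 | d b Atom Expr1 | c Expr1; Atom ::= b Atom1 | Expr Expr Atom1 | Expr Atom1 | d b d Atom1; Expr1 ::= b c Expr1 | Atom Expr1 | ε; Atom1 ::= d Atom1 | b Atom1 | ε

Left recursion appears on Expr, Atom.
For Expr: α = {b c, Atom}, β = {d c, Atom b, d b Atom, c}. Rewrite as Expr → β Expr1 and Expr1 → α Expr1 | ε.
For Atom: α = {d, b}, β = {b, Expr Expr, Expr, d b d}. Rewrite as Atom → β Atom1 and Atom1 → α Atom1 | ε.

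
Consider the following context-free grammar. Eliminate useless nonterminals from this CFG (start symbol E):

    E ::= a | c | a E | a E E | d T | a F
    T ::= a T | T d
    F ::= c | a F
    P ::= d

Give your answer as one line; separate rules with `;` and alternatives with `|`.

E ::= a | c | a E | a E E | a F; F ::= c | a F

Generating nonterminals: {E, F, P}.
Reachable from E after that: {E, F}.
Removed useless symbols: {P, T} and every production mentioning them.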